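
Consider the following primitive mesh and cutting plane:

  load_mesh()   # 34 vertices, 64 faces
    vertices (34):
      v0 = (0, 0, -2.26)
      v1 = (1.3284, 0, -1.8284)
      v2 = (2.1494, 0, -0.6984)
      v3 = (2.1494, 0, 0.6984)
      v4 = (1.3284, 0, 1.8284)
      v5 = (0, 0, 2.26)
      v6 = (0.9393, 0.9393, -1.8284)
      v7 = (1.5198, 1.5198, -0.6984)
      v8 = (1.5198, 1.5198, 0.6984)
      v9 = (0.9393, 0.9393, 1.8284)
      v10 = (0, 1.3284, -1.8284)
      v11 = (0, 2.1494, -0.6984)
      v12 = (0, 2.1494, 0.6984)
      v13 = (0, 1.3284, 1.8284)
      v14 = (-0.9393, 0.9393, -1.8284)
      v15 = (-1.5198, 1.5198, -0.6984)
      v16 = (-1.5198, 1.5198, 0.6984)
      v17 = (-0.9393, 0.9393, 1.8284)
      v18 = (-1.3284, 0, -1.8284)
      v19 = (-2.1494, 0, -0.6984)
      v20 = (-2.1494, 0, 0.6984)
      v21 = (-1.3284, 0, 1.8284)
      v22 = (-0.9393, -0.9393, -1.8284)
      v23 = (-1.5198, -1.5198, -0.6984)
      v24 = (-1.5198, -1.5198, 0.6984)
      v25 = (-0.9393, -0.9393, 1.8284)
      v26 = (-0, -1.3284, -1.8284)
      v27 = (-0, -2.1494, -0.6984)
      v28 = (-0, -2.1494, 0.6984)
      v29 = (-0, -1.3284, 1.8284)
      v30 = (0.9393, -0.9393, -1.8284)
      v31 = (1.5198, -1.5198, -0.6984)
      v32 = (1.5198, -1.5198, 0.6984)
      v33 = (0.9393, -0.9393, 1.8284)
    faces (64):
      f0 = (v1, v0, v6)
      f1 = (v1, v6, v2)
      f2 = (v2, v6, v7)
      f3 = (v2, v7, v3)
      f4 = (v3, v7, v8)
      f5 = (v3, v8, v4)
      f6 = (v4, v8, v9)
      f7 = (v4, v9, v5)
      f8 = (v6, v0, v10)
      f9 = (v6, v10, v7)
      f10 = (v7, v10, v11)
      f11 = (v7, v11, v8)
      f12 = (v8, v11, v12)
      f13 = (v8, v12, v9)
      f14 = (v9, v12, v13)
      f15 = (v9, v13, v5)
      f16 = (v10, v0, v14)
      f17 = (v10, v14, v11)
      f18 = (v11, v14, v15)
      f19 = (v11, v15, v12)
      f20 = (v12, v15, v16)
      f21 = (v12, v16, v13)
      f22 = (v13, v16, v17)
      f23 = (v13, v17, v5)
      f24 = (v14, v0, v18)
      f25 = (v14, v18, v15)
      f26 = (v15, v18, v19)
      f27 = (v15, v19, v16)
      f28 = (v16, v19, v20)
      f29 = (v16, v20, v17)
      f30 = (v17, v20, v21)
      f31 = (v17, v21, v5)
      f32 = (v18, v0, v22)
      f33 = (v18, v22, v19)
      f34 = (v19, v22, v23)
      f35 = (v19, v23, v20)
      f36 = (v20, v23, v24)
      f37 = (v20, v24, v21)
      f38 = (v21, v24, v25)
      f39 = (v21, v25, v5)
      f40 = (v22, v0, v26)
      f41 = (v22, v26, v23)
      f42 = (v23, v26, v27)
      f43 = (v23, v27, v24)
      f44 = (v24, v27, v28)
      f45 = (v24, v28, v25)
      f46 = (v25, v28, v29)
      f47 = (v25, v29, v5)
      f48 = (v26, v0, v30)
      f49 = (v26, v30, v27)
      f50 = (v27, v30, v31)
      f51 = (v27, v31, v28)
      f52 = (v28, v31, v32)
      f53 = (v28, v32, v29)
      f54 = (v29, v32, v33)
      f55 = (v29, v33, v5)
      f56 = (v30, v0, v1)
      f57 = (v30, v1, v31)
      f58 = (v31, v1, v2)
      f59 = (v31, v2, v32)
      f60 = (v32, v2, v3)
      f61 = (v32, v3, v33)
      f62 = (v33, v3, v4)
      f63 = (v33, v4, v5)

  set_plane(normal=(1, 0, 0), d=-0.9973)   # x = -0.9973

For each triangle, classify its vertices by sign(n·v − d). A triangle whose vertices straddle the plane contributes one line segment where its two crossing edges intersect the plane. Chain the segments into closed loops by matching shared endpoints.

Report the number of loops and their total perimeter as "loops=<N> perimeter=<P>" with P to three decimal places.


Straddling triangles (20 of 64):
  (v11,v14,v15) [++-] → (-0.9973, 0.9973, -1.7155)–(-0.9973, 1.73625, -0.6984)  len=1.2572
  (v11,v15,v12) [+-+] → (-0.9973, 1.73625, -0.6984)–(-0.9973, 1.73625, -0.218187)  len=0.4802
  (v12,v15,v16) [+--] → (-0.9973, 1.73625, -0.218187)–(-0.9973, 1.73625, 0.6984)  len=0.9166
  (v12,v16,v13) [+-+] → (-0.9973, 1.73625, 0.6984)–(-0.9973, 1.454, 1.08689)  len=0.4802
  (v13,v16,v17) [+-+] → (-0.9973, 1.454, 1.08689)–(-0.9973, 0.9973, 1.7155)  len=0.7770
  (v14,v0,v18) [++-] → (-0.9973, 0, -1.93598)–(-0.9973, 0.799286, -1.8284)  len=0.8065
  (v14,v18,v15) [+--] → (-0.9973, 0.799286, -1.8284)–(-0.9973, 0.9973, -1.7155)  len=0.2279
  (v16,v20,v17) [--+] → (-0.9973, 0.894279, 1.77424)–(-0.9973, 0.9973, 1.7155)  len=0.1186
  (v17,v20,v21) [+--] → (-0.9973, 0.894279, 1.77424)–(-0.9973, 0.799286, 1.8284)  len=0.1093
  (v17,v21,v5) [+-+] → (-0.9973, 0.799286, 1.8284)–(-0.9973, 0, 1.93598)  len=0.8065
  (v18,v0,v22) [-++] → (-0.9973, 0, -1.93598)–(-0.9973, -0.799286, -1.8284)  len=0.8065
  (v18,v22,v19) [-+-] → (-0.9973, -0.799286, -1.8284)–(-0.9973, -0.894279, -1.77424)  len=0.1093
  (v19,v22,v23) [-+-] → (-0.9973, -0.894279, -1.77424)–(-0.9973, -0.9973, -1.7155)  len=0.1186
  (v21,v24,v25) [--+] → (-0.9973, -0.9973, 1.7155)–(-0.9973, -0.799286, 1.8284)  len=0.2279
  (v21,v25,v5) [-++] → (-0.9973, -0.799286, 1.8284)–(-0.9973, 0, 1.93598)  len=0.8065
  (v22,v26,v23) [++-] → (-0.9973, -1.454, -1.08689)–(-0.9973, -0.9973, -1.7155)  len=0.7770
  (v23,v26,v27) [-++] → (-0.9973, -1.454, -1.08689)–(-0.9973, -1.73625, -0.6984)  len=0.4802
  (v23,v27,v24) [-+-] → (-0.9973, -1.73625, -0.6984)–(-0.9973, -1.73625, 0.218187)  len=0.9166
  (v24,v27,v28) [-++] → (-0.9973, -1.73625, 0.218187)–(-0.9973, -1.73625, 0.6984)  len=0.4802
  (v24,v28,v25) [-++] → (-0.9973, -1.73625, 0.6984)–(-0.9973, -0.9973, 1.7155)  len=1.2572

Chained into 1 loop(s):
  loop 1: 20 segments, perimeter = 11.9601
Total perimeter = 11.960

loops=1 perimeter=11.960


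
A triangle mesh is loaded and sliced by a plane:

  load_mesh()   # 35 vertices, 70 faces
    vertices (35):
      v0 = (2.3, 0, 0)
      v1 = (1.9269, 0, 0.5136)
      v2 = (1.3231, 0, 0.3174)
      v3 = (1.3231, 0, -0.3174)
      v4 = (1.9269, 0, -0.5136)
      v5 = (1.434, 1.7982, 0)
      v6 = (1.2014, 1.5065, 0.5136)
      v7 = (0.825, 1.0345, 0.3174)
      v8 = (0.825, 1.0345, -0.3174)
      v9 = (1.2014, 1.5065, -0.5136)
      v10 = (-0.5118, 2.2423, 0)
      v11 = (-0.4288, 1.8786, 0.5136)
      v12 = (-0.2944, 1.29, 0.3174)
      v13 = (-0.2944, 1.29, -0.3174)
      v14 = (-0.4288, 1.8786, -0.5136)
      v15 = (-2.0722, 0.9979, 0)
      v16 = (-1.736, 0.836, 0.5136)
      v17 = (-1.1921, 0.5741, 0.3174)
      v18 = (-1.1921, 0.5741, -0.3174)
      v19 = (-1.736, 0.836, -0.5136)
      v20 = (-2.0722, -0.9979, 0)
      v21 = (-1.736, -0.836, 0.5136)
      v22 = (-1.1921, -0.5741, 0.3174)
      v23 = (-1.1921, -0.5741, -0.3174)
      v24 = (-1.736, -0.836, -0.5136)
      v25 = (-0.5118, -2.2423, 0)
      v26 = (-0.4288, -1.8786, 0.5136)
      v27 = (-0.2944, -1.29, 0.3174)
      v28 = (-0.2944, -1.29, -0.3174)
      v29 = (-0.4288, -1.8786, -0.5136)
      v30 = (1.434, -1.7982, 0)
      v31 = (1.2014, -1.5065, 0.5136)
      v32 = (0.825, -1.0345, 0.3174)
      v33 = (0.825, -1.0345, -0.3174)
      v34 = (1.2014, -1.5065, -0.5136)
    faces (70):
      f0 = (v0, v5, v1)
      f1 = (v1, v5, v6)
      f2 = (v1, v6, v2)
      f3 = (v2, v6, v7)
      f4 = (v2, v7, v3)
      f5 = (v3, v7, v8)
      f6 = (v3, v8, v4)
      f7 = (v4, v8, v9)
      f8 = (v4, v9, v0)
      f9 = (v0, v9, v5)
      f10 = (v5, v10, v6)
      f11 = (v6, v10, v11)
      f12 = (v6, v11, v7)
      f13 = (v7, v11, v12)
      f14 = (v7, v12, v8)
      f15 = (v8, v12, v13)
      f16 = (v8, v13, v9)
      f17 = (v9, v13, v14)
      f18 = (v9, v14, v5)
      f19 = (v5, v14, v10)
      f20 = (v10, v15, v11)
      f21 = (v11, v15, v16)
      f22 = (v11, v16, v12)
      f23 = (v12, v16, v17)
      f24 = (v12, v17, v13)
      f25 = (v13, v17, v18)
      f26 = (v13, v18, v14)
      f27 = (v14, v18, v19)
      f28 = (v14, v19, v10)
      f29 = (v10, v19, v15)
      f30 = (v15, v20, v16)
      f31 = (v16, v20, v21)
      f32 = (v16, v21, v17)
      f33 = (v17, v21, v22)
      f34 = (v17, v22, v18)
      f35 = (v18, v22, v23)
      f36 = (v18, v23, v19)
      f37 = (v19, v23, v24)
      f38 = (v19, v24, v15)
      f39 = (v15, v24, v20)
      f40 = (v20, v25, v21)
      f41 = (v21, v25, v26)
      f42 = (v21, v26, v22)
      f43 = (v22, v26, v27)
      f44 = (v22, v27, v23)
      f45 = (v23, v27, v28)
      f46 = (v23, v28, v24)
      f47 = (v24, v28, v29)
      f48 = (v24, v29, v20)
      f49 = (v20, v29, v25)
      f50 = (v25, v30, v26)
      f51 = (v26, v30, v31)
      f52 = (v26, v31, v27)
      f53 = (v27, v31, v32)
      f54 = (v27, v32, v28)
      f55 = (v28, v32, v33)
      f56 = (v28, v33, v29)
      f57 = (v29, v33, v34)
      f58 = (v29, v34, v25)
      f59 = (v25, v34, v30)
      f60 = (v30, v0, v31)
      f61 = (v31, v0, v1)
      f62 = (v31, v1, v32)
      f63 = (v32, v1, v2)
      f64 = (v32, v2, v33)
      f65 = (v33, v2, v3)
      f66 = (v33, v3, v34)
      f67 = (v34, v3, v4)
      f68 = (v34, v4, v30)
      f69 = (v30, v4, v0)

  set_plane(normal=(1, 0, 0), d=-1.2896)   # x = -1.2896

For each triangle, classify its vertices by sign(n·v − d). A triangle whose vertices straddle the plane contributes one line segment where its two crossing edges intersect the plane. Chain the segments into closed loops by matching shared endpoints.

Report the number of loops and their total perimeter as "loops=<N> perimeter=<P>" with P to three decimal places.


loops=1 perimeter=7.537

Straddling triangles (18 of 70):
  (v10,v15,v11) [+-+] → (-1.2896, 1.62201, 0)–(-1.2896, 1.4173, 0.24458)  len=0.3189
  (v11,v15,v16) [+--] → (-1.2896, 1.4173, 0.24458)–(-1.2896, 1.19204, 0.5136)  len=0.3509
  (v11,v16,v12) [+-+] → (-1.2896, 1.19204, 0.5136)–(-1.2896, 0.976584, 0.452846)  len=0.2239
  (v12,v16,v17) [+-+] → (-1.2896, 0.976584, 0.452846)–(-1.2896, 0.621048, 0.352571)  len=0.3694
  (v14,v18,v19) [++-] → (-1.2896, 0.621048, -0.352571)–(-1.2896, 1.19204, -0.5136)  len=0.5933
  (v14,v19,v10) [+-+] → (-1.2896, 1.19204, -0.5136)–(-1.2896, 1.3488, -0.326318)  len=0.2442
  (v10,v19,v15) [+--] → (-1.2896, 1.3488, -0.326318)–(-1.2896, 1.62201, 0)  len=0.4256
  (v16,v21,v17) [--+] → (-1.2896, 0.321324, 0.352571)–(-1.2896, 0.621048, 0.352571)  len=0.2997
  (v17,v21,v22) [+-+] → (-1.2896, 0.321324, 0.352571)–(-1.2896, -0.621048, 0.352571)  len=0.9424
  (v18,v23,v19) [++-] → (-1.2896, -0.321324, -0.352571)–(-1.2896, 0.621048, -0.352571)  len=0.9424
  (v19,v23,v24) [-+-] → (-1.2896, -0.321324, -0.352571)–(-1.2896, -0.621048, -0.352571)  len=0.2997
  (v20,v25,v21) [-+-] → (-1.2896, -1.62201, 0)–(-1.2896, -1.3488, 0.326318)  len=0.4256
  (v21,v25,v26) [-++] → (-1.2896, -1.3488, 0.326318)–(-1.2896, -1.19204, 0.5136)  len=0.2442
  (v21,v26,v22) [-++] → (-1.2896, -1.19204, 0.5136)–(-1.2896, -0.621048, 0.352571)  len=0.5933
  (v23,v28,v24) [++-] → (-1.2896, -0.976584, -0.452846)–(-1.2896, -0.621048, -0.352571)  len=0.3694
  (v24,v28,v29) [-++] → (-1.2896, -0.976584, -0.452846)–(-1.2896, -1.19204, -0.5136)  len=0.2239
  (v24,v29,v20) [-+-] → (-1.2896, -1.19204, -0.5136)–(-1.2896, -1.4173, -0.24458)  len=0.3509
  (v20,v29,v25) [-++] → (-1.2896, -1.4173, -0.24458)–(-1.2896, -1.62201, 0)  len=0.3189

Chained into 1 loop(s):
  loop 1: 18 segments, perimeter = 7.5365
Total perimeter = 7.537


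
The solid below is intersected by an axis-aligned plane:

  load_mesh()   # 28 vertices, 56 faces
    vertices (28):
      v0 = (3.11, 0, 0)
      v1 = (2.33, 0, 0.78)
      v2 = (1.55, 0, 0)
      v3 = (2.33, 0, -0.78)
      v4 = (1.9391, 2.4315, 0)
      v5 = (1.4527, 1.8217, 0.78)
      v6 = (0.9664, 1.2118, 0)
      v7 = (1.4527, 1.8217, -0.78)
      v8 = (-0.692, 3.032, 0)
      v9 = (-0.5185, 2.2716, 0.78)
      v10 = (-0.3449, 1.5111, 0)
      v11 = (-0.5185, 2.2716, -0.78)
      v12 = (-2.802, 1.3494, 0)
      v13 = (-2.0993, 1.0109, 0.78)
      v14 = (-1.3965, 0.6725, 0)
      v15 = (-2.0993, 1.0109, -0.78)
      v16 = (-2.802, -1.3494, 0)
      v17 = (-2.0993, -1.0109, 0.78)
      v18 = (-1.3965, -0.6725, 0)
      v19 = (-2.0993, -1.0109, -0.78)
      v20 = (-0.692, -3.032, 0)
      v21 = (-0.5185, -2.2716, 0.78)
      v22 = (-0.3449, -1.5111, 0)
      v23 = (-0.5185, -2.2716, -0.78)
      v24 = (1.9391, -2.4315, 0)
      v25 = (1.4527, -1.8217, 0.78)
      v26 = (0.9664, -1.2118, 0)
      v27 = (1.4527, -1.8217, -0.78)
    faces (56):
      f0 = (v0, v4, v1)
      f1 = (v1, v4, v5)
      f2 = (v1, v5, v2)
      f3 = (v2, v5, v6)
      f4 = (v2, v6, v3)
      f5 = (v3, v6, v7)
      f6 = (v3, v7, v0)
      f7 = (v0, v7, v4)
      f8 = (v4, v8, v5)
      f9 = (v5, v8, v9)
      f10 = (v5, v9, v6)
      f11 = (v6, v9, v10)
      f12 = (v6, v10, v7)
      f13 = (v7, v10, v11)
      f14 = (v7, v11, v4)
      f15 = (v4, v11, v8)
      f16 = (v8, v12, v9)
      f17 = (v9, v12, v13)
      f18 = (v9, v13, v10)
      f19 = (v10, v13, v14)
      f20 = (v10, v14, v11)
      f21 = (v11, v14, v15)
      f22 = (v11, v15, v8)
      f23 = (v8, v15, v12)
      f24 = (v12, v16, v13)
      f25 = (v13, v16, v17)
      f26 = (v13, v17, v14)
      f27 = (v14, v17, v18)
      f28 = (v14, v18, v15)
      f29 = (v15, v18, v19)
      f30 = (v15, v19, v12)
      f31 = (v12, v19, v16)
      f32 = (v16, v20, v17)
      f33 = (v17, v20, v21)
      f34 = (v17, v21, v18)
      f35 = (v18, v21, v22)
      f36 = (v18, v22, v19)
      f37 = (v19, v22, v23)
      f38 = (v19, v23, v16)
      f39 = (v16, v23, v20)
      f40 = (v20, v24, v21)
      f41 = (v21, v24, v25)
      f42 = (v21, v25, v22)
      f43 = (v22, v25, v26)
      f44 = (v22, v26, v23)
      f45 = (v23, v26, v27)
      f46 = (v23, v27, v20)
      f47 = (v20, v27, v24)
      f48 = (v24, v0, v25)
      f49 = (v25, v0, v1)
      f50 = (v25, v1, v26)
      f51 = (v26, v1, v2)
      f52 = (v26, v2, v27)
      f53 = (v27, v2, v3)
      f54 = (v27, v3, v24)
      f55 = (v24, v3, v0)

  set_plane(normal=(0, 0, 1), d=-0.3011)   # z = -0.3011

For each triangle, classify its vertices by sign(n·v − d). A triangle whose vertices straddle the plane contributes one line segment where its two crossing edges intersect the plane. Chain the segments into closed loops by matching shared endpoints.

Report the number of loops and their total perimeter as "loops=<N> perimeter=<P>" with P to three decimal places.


loops=2 perimeter=28.307

Straddling triangles (28 of 56):
  (v2,v6,v3) [++-] → (1.49278, 0.744014, -0.3011)–(1.8511, 0, -0.3011)  len=0.8258
  (v3,v6,v7) [-+-] → (1.49278, 0.744014, -0.3011)–(1.15412, 1.44724, -0.3011)  len=0.7805
  (v3,v7,v0) [--+] → (2.47024, 0.703223, -0.3011)–(2.8089, 0, -0.3011)  len=0.7805
  (v0,v7,v4) [+-+] → (2.47024, 0.703223, -0.3011)–(1.75134, 2.1961, -0.3011)  len=1.6570
  (v6,v10,v7) [++-] → (0.34902, 1.631, -0.3011)–(1.15412, 1.44724, -0.3011)  len=0.8258
  (v7,v10,v11) [-+-] → (0.34902, 1.631, -0.3011)–(-0.411914, 1.80467, -0.3011)  len=0.7805
  (v7,v11,v4) [--+] → (0.990403, 2.36977, -0.3011)–(1.75134, 2.1961, -0.3011)  len=0.7805
  (v4,v11,v8) [+-+] → (0.990403, 2.36977, -0.3011)–(-0.625025, 2.73847, -0.3011)  len=1.6570
  (v10,v14,v11) [++-] → (-1.05757, 1.28979, -0.3011)–(-0.411914, 1.80467, -0.3011)  len=0.8258
  (v11,v14,v15) [-+-] → (-1.05757, 1.28979, -0.3011)–(-1.6678, 0.803131, -0.3011)  len=0.7805
  (v11,v15,v8) [--+] → (-1.23525, 2.2518, -0.3011)–(-0.625025, 2.73847, -0.3011)  len=0.7805
  (v8,v15,v12) [+-+] → (-1.23525, 2.2518, -0.3011)–(-2.53074, 1.21873, -0.3011)  len=1.6570
  (v14,v18,v15) [++-] → (-1.6678, -0.0226644, -0.3011)–(-1.6678, 0.803131, -0.3011)  len=0.8258
  (v15,v18,v19) [-+-] → (-1.6678, -0.0226644, -0.3011)–(-1.6678, -0.803131, -0.3011)  len=0.7805
  (v15,v19,v12) [--+] → (-2.53074, 0.438264, -0.3011)–(-2.53074, 1.21873, -0.3011)  len=0.7805
  (v12,v19,v16) [+-+] → (-2.53074, 0.438264, -0.3011)–(-2.53074, -1.21873, -0.3011)  len=1.6570
  (v18,v22,v19) [++-] → (-1.02214, -1.31801, -0.3011)–(-1.6678, -0.803131, -0.3011)  len=0.8258
  (v19,v22,v23) [-+-] → (-1.02214, -1.31801, -0.3011)–(-0.411914, -1.80467, -0.3011)  len=0.7805
  (v19,v23,v16) [--+] → (-1.92051, -1.70539, -0.3011)–(-2.53074, -1.21873, -0.3011)  len=0.7805
  (v16,v23,v20) [+-+] → (-1.92051, -1.70539, -0.3011)–(-0.625025, -2.73847, -0.3011)  len=1.6570
  (v22,v26,v23) [++-] → (0.393191, -1.62091, -0.3011)–(-0.411914, -1.80467, -0.3011)  len=0.8258
  (v23,v26,v27) [-+-] → (0.393191, -1.62091, -0.3011)–(1.15412, -1.44724, -0.3011)  len=0.7805
  (v23,v27,v20) [--+] → (0.135909, -2.56479, -0.3011)–(-0.625025, -2.73847, -0.3011)  len=0.7805
  (v20,v27,v24) [+-+] → (0.135909, -2.56479, -0.3011)–(1.75134, -2.1961, -0.3011)  len=1.6570
  (v26,v2,v27) [++-] → (1.51244, -0.703223, -0.3011)–(1.15412, -1.44724, -0.3011)  len=0.8258
  (v27,v2,v3) [-+-] → (1.51244, -0.703223, -0.3011)–(1.8511, 0, -0.3011)  len=0.7805
  (v27,v3,v24) [--+] → (2.09, -1.49288, -0.3011)–(1.75134, -2.1961, -0.3011)  len=0.7805
  (v24,v3,v0) [+-+] → (2.09, -1.49288, -0.3011)–(2.8089, 0, -0.3011)  len=1.6570

Chained into 2 loop(s):
  loop 1: 14 segments, perimeter = 11.2442
  loop 2: 14 segments, perimeter = 17.0623
Total perimeter = 28.307


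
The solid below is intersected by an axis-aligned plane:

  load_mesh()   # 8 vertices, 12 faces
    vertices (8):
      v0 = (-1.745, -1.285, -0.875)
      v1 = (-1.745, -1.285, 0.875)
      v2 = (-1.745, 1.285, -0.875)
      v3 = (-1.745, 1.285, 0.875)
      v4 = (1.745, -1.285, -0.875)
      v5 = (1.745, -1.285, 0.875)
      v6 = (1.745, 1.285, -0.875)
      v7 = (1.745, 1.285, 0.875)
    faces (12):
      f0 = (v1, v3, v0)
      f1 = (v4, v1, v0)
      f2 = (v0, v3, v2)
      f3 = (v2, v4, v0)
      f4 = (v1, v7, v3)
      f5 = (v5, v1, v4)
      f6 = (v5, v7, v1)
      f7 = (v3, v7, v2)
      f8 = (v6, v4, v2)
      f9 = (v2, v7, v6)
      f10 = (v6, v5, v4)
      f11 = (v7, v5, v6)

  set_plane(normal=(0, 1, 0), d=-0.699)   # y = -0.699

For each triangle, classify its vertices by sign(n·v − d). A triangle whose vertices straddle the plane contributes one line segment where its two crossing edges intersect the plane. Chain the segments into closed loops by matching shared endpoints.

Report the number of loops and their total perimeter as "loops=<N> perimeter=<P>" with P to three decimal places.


Straddling triangles (8 of 12):
  (v1,v3,v0) [-+-] → (-1.745, -0.699, 0.875)–(-1.745, -0.699, -0.475973)  len=1.3510
  (v0,v3,v2) [-++] → (-1.745, -0.699, -0.475973)–(-1.745, -0.699, -0.875)  len=0.3990
  (v2,v4,v0) [+--] → (0.949226, -0.699, -0.875)–(-1.745, -0.699, -0.875)  len=2.6942
  (v1,v7,v3) [-++] → (-0.949226, -0.699, 0.875)–(-1.745, -0.699, 0.875)  len=0.7958
  (v5,v7,v1) [-+-] → (1.745, -0.699, 0.875)–(-0.949226, -0.699, 0.875)  len=2.6942
  (v6,v4,v2) [+-+] → (1.745, -0.699, -0.875)–(0.949226, -0.699, -0.875)  len=0.7958
  (v6,v5,v4) [+--] → (1.745, -0.699, 0.475973)–(1.745, -0.699, -0.875)  len=1.3510
  (v7,v5,v6) [+-+] → (1.745, -0.699, 0.875)–(1.745, -0.699, 0.475973)  len=0.3990

Chained into 1 loop(s):
  loop 1: 8 segments, perimeter = 10.4800
Total perimeter = 10.480

loops=1 perimeter=10.480


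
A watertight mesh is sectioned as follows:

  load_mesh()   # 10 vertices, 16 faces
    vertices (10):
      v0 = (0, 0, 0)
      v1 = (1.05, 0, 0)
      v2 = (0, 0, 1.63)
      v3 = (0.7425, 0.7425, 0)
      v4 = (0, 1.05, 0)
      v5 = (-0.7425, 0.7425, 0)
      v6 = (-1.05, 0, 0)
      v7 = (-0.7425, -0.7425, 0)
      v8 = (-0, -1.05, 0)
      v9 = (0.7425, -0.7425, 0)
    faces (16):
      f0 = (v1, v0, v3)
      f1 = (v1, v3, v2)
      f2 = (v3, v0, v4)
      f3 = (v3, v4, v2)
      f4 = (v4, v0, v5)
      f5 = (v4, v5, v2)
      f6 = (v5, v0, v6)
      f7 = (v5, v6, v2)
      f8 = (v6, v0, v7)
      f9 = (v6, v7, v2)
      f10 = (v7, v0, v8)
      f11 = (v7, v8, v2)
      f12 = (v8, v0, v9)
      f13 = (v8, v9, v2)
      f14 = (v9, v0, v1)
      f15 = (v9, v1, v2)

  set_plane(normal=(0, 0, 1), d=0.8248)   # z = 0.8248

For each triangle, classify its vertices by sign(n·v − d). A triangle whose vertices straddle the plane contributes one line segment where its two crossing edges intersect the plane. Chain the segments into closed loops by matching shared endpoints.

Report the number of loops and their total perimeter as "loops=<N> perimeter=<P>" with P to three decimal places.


loops=1 perimeter=3.176

Straddling triangles (8 of 16):
  (v1,v3,v2) [--+] → (0.366786, 0.366786, 0.8248)–(0.518687, 0, 0.8248)  len=0.3970
  (v3,v4,v2) [--+] → (0, 0.518687, 0.8248)–(0.366786, 0.366786, 0.8248)  len=0.3970
  (v4,v5,v2) [--+] → (-0.366786, 0.366786, 0.8248)–(0, 0.518687, 0.8248)  len=0.3970
  (v5,v6,v2) [--+] → (-0.518687, 0, 0.8248)–(-0.366786, 0.366786, 0.8248)  len=0.3970
  (v6,v7,v2) [--+] → (-0.366786, -0.366786, 0.8248)–(-0.518687, 0, 0.8248)  len=0.3970
  (v7,v8,v2) [--+] → (0, -0.518687, 0.8248)–(-0.366786, -0.366786, 0.8248)  len=0.3970
  (v8,v9,v2) [--+] → (0.366786, -0.366786, 0.8248)–(0, -0.518687, 0.8248)  len=0.3970
  (v9,v1,v2) [--+] → (0.518687, 0, 0.8248)–(0.366786, -0.366786, 0.8248)  len=0.3970

Chained into 1 loop(s):
  loop 1: 8 segments, perimeter = 3.1760
Total perimeter = 3.176


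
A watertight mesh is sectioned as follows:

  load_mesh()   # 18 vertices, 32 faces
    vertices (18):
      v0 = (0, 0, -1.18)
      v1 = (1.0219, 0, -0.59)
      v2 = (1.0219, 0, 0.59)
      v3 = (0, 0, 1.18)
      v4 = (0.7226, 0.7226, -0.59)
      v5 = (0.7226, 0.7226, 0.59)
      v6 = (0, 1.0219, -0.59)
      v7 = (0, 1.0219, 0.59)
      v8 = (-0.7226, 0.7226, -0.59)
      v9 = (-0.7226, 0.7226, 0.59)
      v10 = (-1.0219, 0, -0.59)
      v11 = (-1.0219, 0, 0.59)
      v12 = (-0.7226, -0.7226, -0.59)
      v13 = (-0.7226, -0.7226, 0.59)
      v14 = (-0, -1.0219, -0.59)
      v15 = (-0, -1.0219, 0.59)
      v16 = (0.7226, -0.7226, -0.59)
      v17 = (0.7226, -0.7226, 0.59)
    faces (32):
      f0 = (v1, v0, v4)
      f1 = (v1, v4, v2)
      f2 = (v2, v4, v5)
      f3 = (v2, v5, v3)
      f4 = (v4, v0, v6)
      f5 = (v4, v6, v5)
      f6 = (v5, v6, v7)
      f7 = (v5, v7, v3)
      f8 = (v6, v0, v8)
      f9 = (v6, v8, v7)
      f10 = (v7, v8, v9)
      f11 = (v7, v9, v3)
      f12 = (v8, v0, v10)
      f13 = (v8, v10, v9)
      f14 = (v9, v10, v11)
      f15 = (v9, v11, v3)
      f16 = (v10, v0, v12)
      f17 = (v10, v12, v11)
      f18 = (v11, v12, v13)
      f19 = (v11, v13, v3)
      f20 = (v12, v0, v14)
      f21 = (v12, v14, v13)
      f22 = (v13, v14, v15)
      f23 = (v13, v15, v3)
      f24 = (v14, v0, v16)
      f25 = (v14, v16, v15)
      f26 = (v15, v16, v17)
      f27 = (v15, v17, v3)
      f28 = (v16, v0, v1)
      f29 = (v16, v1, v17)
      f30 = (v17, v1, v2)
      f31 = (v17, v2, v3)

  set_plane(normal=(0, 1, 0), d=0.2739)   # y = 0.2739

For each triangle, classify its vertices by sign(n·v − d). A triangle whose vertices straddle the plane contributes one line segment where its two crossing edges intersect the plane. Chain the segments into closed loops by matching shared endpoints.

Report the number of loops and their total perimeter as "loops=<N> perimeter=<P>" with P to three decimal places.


loops=1 perimeter=6.417

Straddling triangles (12 of 32):
  (v1,v0,v4) [--+] → (0.2739, 0.2739, -0.956362)–(0.908451, 0.2739, -0.59)  len=0.7327
  (v1,v4,v2) [-+-] → (0.908451, 0.2739, -0.59)–(0.908451, 0.2739, 0.142723)  len=0.7327
  (v2,v4,v5) [-++] → (0.908451, 0.2739, 0.142723)–(0.908451, 0.2739, 0.59)  len=0.4473
  (v2,v5,v3) [-+-] → (0.908451, 0.2739, 0.59)–(0.2739, 0.2739, 0.956362)  len=0.7327
  (v4,v0,v6) [+-+] → (0.2739, 0.2739, -0.956362)–(0, 0.2739, -1.02186)  len=0.2816
  (v5,v7,v3) [++-] → (0, 0.2739, 1.02186)–(0.2739, 0.2739, 0.956362)  len=0.2816
  (v6,v0,v8) [+-+] → (0, 0.2739, -1.02186)–(-0.2739, 0.2739, -0.956362)  len=0.2816
  (v7,v9,v3) [++-] → (-0.2739, 0.2739, 0.956362)–(0, 0.2739, 1.02186)  len=0.2816
  (v8,v0,v10) [+--] → (-0.2739, 0.2739, -0.956362)–(-0.908451, 0.2739, -0.59)  len=0.7327
  (v8,v10,v9) [+-+] → (-0.908451, 0.2739, -0.59)–(-0.908451, 0.2739, -0.142723)  len=0.4473
  (v9,v10,v11) [+--] → (-0.908451, 0.2739, -0.142723)–(-0.908451, 0.2739, 0.59)  len=0.7327
  (v9,v11,v3) [+--] → (-0.908451, 0.2739, 0.59)–(-0.2739, 0.2739, 0.956362)  len=0.7327

Chained into 1 loop(s):
  loop 1: 12 segments, perimeter = 6.4174
Total perimeter = 6.417


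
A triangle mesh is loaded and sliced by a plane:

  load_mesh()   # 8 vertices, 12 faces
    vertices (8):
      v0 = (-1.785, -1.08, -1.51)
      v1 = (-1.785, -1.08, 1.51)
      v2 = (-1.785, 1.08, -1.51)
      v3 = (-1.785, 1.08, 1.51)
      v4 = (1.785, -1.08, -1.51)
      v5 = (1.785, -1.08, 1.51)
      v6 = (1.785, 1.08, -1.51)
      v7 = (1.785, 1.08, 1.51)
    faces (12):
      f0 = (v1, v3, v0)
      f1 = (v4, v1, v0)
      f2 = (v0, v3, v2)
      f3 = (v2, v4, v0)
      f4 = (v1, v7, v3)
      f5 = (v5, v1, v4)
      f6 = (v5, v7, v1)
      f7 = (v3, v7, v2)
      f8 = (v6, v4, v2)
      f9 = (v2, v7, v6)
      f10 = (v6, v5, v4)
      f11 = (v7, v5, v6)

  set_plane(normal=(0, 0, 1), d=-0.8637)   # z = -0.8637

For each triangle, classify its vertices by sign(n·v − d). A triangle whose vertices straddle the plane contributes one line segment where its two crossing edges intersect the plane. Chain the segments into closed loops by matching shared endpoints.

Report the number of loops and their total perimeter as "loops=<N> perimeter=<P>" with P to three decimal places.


Straddling triangles (8 of 12):
  (v1,v3,v0) [++-] → (-1.785, -0.617746, -0.8637)–(-1.785, -1.08, -0.8637)  len=0.4623
  (v4,v1,v0) [-+-] → (1.021, -1.08, -0.8637)–(-1.785, -1.08, -0.8637)  len=2.8060
  (v0,v3,v2) [-+-] → (-1.785, -0.617746, -0.8637)–(-1.785, 1.08, -0.8637)  len=1.6977
  (v5,v1,v4) [++-] → (1.021, -1.08, -0.8637)–(1.785, -1.08, -0.8637)  len=0.7640
  (v3,v7,v2) [++-] → (-1.021, 1.08, -0.8637)–(-1.785, 1.08, -0.8637)  len=0.7640
  (v2,v7,v6) [-+-] → (-1.021, 1.08, -0.8637)–(1.785, 1.08, -0.8637)  len=2.8060
  (v6,v5,v4) [-+-] → (1.785, 0.617746, -0.8637)–(1.785, -1.08, -0.8637)  len=1.6977
  (v7,v5,v6) [++-] → (1.785, 0.617746, -0.8637)–(1.785, 1.08, -0.8637)  len=0.4623

Chained into 1 loop(s):
  loop 1: 8 segments, perimeter = 11.4600
Total perimeter = 11.460

loops=1 perimeter=11.460


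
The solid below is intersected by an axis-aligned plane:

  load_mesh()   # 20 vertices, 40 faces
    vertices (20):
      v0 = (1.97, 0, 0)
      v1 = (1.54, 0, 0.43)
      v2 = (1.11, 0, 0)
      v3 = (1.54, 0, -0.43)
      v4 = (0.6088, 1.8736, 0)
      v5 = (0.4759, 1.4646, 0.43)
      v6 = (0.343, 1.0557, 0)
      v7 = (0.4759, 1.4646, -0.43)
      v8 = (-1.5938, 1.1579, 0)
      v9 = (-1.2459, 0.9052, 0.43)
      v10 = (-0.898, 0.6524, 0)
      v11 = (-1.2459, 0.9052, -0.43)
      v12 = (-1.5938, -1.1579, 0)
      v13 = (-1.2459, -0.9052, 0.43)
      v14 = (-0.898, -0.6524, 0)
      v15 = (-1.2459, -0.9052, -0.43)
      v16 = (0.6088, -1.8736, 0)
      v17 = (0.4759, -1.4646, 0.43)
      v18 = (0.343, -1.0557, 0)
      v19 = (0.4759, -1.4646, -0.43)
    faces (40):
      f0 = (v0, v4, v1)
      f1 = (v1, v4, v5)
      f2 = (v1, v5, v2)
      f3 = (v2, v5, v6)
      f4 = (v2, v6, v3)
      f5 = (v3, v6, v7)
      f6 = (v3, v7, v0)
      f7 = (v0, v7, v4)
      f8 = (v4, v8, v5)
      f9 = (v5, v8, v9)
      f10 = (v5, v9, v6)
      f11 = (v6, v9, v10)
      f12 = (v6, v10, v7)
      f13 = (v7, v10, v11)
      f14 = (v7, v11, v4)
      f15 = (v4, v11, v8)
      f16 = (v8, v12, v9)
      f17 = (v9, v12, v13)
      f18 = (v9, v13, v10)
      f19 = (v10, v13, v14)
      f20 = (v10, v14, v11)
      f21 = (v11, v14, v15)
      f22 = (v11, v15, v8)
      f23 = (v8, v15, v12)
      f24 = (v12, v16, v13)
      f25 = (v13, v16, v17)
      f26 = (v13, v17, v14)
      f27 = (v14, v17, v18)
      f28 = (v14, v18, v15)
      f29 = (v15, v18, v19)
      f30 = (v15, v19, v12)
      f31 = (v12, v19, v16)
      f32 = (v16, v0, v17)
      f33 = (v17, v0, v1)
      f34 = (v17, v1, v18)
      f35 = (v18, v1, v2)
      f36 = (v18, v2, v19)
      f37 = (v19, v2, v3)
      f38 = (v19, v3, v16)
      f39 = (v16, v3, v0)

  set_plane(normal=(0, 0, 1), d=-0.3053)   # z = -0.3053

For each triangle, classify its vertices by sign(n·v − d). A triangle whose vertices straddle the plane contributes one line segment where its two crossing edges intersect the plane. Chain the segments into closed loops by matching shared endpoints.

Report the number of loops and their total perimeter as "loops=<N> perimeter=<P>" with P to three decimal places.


Straddling triangles (20 of 40):
  (v2,v6,v3) [++-] → (1.19287, 0.306153, -0.3053)–(1.4153, 0, -0.3053)  len=0.3784
  (v3,v6,v7) [-+-] → (1.19287, 0.306153, -0.3053)–(0.437359, 1.34602, -0.3053)  len=1.2853
  (v3,v7,v0) [--+] → (0.909189, 1.03987, -0.3053)–(1.6647, 0, -0.3053)  len=1.2853
  (v0,v7,v4) [+-+] → (0.909189, 1.03987, -0.3053)–(0.514441, 1.58321, -0.3053)  len=0.6716
  (v6,v10,v7) [++-] → (0.077469, 1.22906, -0.3053)–(0.437359, 1.34602, -0.3053)  len=0.3784
  (v7,v10,v11) [-+-] → (0.077469, 1.22906, -0.3053)–(-1.14501, 0.831888, -0.3053)  len=1.2854
  (v7,v11,v4) [--+] → (-0.708037, 1.18604, -0.3053)–(0.514441, 1.58321, -0.3053)  len=1.2854
  (v4,v11,v8) [+-+] → (-0.708037, 1.18604, -0.3053)–(-1.34679, 0.978483, -0.3053)  len=0.6716
  (v10,v14,v11) [++-] → (-1.14501, 0.453496, -0.3053)–(-1.14501, 0.831888, -0.3053)  len=0.3784
  (v11,v14,v15) [-+-] → (-1.14501, 0.453496, -0.3053)–(-1.14501, -0.831888, -0.3053)  len=1.2854
  (v11,v15,v8) [--+] → (-1.34679, -0.306901, -0.3053)–(-1.34679, 0.978483, -0.3053)  len=1.2854
  (v8,v15,v12) [+-+] → (-1.34679, -0.306901, -0.3053)–(-1.34679, -0.978483, -0.3053)  len=0.6716
  (v14,v18,v15) [++-] → (-0.785119, -0.948845, -0.3053)–(-1.14501, -0.831888, -0.3053)  len=0.3784
  (v15,v18,v19) [-+-] → (-0.785119, -0.948845, -0.3053)–(0.437359, -1.34602, -0.3053)  len=1.2854
  (v15,v19,v12) [--+] → (-0.124313, -1.37566, -0.3053)–(-1.34679, -0.978483, -0.3053)  len=1.2854
  (v12,v19,v16) [+-+] → (-0.124313, -1.37566, -0.3053)–(0.514441, -1.58321, -0.3053)  len=0.6716
  (v18,v2,v19) [++-] → (0.659789, -1.03987, -0.3053)–(0.437359, -1.34602, -0.3053)  len=0.3784
  (v19,v2,v3) [-+-] → (0.659789, -1.03987, -0.3053)–(1.4153, 0, -0.3053)  len=1.2853
  (v19,v3,v16) [--+] → (1.26995, -0.543344, -0.3053)–(0.514441, -1.58321, -0.3053)  len=1.2853
  (v16,v3,v0) [+-+] → (1.26995, -0.543344, -0.3053)–(1.6647, 0, -0.3053)  len=0.6716

Chained into 2 loop(s):
  loop 1: 10 segments, perimeter = 8.3189
  loop 2: 10 segments, perimeter = 9.7849
Total perimeter = 18.104

loops=2 perimeter=18.104


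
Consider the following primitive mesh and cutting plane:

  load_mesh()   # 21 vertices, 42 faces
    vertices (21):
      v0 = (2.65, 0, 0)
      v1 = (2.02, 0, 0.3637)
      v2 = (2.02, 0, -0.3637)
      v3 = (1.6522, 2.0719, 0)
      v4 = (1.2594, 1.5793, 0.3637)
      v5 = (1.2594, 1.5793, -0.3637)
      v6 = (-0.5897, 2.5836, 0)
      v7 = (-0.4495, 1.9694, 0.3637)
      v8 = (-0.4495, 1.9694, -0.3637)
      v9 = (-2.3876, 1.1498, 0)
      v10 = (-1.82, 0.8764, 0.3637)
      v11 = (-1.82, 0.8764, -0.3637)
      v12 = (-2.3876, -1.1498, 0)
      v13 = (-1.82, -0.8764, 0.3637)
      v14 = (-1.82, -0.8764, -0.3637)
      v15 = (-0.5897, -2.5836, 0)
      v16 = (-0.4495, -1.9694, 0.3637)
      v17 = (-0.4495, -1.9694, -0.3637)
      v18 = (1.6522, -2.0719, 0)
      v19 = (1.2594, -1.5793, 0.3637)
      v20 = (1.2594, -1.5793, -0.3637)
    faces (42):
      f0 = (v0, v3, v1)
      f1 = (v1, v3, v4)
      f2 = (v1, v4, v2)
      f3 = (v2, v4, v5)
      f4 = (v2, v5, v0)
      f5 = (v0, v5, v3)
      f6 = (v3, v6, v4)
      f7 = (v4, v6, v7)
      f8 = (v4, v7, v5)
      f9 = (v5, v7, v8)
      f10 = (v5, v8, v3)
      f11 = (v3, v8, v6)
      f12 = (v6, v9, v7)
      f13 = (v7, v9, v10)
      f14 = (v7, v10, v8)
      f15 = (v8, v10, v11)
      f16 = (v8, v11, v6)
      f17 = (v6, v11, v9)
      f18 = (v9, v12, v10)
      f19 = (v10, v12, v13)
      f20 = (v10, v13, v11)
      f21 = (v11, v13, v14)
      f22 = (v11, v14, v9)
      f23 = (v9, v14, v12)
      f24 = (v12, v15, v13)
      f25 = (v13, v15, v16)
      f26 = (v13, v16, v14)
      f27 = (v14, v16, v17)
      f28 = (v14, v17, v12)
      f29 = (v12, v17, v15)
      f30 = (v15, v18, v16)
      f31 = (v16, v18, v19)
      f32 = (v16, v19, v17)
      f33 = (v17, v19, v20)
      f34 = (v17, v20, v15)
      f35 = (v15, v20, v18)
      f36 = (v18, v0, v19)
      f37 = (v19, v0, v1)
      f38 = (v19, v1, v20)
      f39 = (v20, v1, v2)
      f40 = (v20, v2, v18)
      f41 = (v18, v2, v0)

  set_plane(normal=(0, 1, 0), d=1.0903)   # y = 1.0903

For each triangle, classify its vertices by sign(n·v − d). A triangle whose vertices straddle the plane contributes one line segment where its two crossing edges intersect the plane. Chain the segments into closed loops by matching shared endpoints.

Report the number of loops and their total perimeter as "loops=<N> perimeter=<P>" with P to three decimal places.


loops=2 perimeter=4.737

Straddling triangles (14 of 42):
  (v0,v3,v1) [-+-] → (2.12493, 1.0903, 0)–(1.82645, 1.0903, 0.172309)  len=0.3446
  (v1,v3,v4) [-++] → (1.82645, 1.0903, 0.172309)–(1.49491, 1.0903, 0.3637)  len=0.3828
  (v1,v4,v2) [-+-] → (1.49491, 1.0903, 0.3637)–(1.49491, 1.0903, 0.138475)  len=0.2252
  (v2,v4,v5) [-++] → (1.49491, 1.0903, 0.138475)–(1.49491, 1.0903, -0.3637)  len=0.5022
  (v2,v5,v0) [-+-] → (1.49491, 1.0903, -0.3637)–(1.68997, 1.0903, -0.251087)  len=0.2252
  (v0,v5,v3) [-++] → (1.68997, 1.0903, -0.251087)–(2.12493, 1.0903, 0)  len=0.5022
  (v7,v9,v10) [++-] → (-2.26407, 1.0903, 0.079152)–(-1.55179, 1.0903, 0.3637)  len=0.7670
  (v7,v10,v8) [+-+] → (-1.55179, 1.0903, 0.3637)–(-1.55179, 1.0903, 0.221348)  len=0.1424
  (v8,v10,v11) [+--] → (-1.55179, 1.0903, 0.221348)–(-1.55179, 1.0903, -0.3637)  len=0.5850
  (v8,v11,v6) [+-+] → (-1.55179, 1.0903, -0.3637)–(-1.66585, 1.0903, -0.318131)  len=0.1228
  (v6,v11,v9) [+-+] → (-1.66585, 1.0903, -0.318131)–(-2.26407, 1.0903, -0.079152)  len=0.6442
  (v9,v12,v10) [+--] → (-2.3876, 1.0903, 0)–(-2.26407, 1.0903, 0.079152)  len=0.1467
  (v11,v14,v9) [--+] → (-2.37093, 1.0903, -0.0106802)–(-2.26407, 1.0903, -0.079152)  len=0.1269
  (v9,v14,v12) [+--] → (-2.37093, 1.0903, -0.0106802)–(-2.3876, 1.0903, 0)  len=0.0198

Chained into 2 loop(s):
  loop 1: 6 segments, perimeter = 2.1823
  loop 2: 8 segments, perimeter = 2.5548
Total perimeter = 4.737


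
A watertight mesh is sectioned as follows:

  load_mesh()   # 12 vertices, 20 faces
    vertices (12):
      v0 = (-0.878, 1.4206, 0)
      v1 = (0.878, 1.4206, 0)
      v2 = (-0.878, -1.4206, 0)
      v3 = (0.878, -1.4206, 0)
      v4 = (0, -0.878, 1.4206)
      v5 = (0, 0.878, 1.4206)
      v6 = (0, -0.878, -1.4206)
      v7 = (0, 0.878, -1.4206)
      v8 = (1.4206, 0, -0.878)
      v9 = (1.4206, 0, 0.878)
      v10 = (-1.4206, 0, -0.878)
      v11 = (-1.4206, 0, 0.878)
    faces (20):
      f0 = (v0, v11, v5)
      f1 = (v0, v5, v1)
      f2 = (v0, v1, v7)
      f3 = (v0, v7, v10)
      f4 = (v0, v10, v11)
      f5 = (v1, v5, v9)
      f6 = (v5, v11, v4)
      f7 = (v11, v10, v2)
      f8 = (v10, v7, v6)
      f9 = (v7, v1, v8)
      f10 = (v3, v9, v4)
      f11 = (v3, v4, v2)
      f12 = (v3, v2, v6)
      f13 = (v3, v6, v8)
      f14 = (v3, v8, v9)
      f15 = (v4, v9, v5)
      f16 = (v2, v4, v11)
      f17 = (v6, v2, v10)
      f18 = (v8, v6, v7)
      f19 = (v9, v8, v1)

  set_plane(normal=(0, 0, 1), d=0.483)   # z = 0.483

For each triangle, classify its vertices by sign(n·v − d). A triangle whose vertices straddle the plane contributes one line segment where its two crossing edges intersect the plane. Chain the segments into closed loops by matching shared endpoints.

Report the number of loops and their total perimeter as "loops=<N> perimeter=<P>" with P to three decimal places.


Straddling triangles (10 of 20):
  (v0,v11,v5) [-++] → (-1.17649, 0.639108, 0.483)–(-0.579482, 1.23612, 0.483)  len=0.8443
  (v0,v5,v1) [-+-] → (-0.579482, 1.23612, 0.483)–(0.579482, 1.23612, 0.483)  len=1.1590
  (v0,v10,v11) [--+] → (-1.4206, 0, 0.483)–(-1.17649, 0.639108, 0.483)  len=0.6841
  (v1,v5,v9) [-++] → (0.579482, 1.23612, 0.483)–(1.17649, 0.639108, 0.483)  len=0.8443
  (v11,v10,v2) [+--] → (-1.4206, 0, 0.483)–(-1.17649, -0.639108, 0.483)  len=0.6841
  (v3,v9,v4) [-++] → (1.17649, -0.639108, 0.483)–(0.579482, -1.23612, 0.483)  len=0.8443
  (v3,v4,v2) [-+-] → (0.579482, -1.23612, 0.483)–(-0.579482, -1.23612, 0.483)  len=1.1590
  (v3,v8,v9) [--+] → (1.4206, 0, 0.483)–(1.17649, -0.639108, 0.483)  len=0.6841
  (v2,v4,v11) [-++] → (-0.579482, -1.23612, 0.483)–(-1.17649, -0.639108, 0.483)  len=0.8443
  (v9,v8,v1) [+--] → (1.4206, 0, 0.483)–(1.17649, 0.639108, 0.483)  len=0.6841

Chained into 1 loop(s):
  loop 1: 10 segments, perimeter = 8.4317
Total perimeter = 8.432

loops=1 perimeter=8.432


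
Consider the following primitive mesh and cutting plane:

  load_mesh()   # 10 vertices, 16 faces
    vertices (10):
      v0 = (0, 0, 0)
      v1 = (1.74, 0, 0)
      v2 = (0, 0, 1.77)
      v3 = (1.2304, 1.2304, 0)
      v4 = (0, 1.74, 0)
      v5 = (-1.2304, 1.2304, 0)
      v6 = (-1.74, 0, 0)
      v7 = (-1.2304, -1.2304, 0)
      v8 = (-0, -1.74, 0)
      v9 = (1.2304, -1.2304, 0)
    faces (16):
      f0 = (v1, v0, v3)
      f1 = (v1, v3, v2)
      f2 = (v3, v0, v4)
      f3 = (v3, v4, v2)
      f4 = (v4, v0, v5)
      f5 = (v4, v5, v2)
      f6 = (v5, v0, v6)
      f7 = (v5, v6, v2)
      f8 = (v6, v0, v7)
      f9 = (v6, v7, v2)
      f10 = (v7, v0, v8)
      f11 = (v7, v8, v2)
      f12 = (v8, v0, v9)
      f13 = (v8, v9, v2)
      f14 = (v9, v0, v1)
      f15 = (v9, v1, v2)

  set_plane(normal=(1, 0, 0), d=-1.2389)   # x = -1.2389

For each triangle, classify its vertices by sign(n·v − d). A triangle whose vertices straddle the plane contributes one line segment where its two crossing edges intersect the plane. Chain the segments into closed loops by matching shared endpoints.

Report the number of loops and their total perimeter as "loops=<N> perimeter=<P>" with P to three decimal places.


Straddling triangles (4 of 16):
  (v5,v0,v6) [++-] → (-1.2389, 0, 0)–(-1.2389, 1.20988, 0)  len=1.2099
  (v5,v6,v2) [+-+] → (-1.2389, 1.20988, 0)–(-1.2389, 0, 0.50974)  len=1.3129
  (v6,v0,v7) [-++] → (-1.2389, 0, 0)–(-1.2389, -1.20988, 0)  len=1.2099
  (v6,v7,v2) [-++] → (-1.2389, -1.20988, 0)–(-1.2389, 0, 0.50974)  len=1.3129

Chained into 1 loop(s):
  loop 1: 4 segments, perimeter = 5.0455
Total perimeter = 5.046

loops=1 perimeter=5.046


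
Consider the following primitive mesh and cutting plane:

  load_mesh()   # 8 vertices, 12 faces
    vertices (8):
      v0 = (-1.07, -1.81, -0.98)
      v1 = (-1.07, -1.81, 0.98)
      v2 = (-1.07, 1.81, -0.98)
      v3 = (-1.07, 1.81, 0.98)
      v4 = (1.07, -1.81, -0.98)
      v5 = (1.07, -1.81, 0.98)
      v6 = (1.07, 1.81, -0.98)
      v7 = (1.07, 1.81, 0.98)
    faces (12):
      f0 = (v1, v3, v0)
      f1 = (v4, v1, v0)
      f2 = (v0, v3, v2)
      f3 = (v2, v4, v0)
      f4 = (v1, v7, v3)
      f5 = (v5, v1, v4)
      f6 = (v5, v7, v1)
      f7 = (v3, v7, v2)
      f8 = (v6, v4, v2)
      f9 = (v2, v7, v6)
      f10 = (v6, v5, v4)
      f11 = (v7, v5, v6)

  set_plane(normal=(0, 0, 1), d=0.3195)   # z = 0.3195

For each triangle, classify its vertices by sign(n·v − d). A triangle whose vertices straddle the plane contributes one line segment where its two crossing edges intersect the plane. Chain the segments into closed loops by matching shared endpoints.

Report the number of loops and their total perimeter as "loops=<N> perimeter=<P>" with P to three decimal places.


loops=1 perimeter=11.520

Straddling triangles (8 of 12):
  (v1,v3,v0) [++-] → (-1.07, 0.590097, 0.3195)–(-1.07, -1.81, 0.3195)  len=2.4001
  (v4,v1,v0) [-+-] → (-0.348842, -1.81, 0.3195)–(-1.07, -1.81, 0.3195)  len=0.7212
  (v0,v3,v2) [-+-] → (-1.07, 0.590097, 0.3195)–(-1.07, 1.81, 0.3195)  len=1.2199
  (v5,v1,v4) [++-] → (-0.348842, -1.81, 0.3195)–(1.07, -1.81, 0.3195)  len=1.4188
  (v3,v7,v2) [++-] → (0.348842, 1.81, 0.3195)–(-1.07, 1.81, 0.3195)  len=1.4188
  (v2,v7,v6) [-+-] → (0.348842, 1.81, 0.3195)–(1.07, 1.81, 0.3195)  len=0.7212
  (v6,v5,v4) [-+-] → (1.07, -0.590097, 0.3195)–(1.07, -1.81, 0.3195)  len=1.2199
  (v7,v5,v6) [++-] → (1.07, -0.590097, 0.3195)–(1.07, 1.81, 0.3195)  len=2.4001

Chained into 1 loop(s):
  loop 1: 8 segments, perimeter = 11.5200
Total perimeter = 11.520


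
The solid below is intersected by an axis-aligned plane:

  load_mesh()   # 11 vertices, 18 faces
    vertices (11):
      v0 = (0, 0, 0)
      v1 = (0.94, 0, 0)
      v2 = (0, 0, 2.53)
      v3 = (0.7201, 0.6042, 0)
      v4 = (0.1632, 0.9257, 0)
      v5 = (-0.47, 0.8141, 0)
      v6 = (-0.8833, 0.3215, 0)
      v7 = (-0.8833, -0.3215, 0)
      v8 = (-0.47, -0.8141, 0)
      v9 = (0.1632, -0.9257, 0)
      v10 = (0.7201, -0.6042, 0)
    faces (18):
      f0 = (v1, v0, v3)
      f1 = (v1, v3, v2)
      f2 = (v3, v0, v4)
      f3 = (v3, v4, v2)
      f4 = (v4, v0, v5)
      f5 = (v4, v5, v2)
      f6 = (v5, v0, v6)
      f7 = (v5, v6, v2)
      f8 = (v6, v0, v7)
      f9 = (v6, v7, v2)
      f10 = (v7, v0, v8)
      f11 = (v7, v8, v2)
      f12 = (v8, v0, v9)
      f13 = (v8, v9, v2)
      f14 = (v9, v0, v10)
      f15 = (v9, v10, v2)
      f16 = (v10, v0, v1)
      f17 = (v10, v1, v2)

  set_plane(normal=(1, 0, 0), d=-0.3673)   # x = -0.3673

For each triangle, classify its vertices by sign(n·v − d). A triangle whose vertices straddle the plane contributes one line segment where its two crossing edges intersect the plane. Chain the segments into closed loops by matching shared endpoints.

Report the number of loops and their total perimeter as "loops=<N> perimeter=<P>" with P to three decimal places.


Straddling triangles (10 of 18):
  (v4,v0,v5) [++-] → (-0.3673, 0.63621, 0)–(-0.3673, 0.832201, 0)  len=0.1960
  (v4,v5,v2) [+-+] → (-0.3673, 0.832201, 0)–(-0.3673, 0.63621, 0.552832)  len=0.5865
  (v5,v0,v6) [-+-] → (-0.3673, 0.63621, 0)–(-0.3673, 0.133688, 0)  len=0.5025
  (v5,v6,v2) [--+] → (-0.3673, 0.133688, 1.47796)–(-0.3673, 0.63621, 0.552832)  len=1.0528
  (v6,v0,v7) [-+-] → (-0.3673, 0.133688, 0)–(-0.3673, -0.133688, 0)  len=0.2674
  (v6,v7,v2) [--+] → (-0.3673, -0.133688, 1.47796)–(-0.3673, 0.133688, 1.47796)  len=0.2674
  (v7,v0,v8) [-+-] → (-0.3673, -0.133688, 0)–(-0.3673, -0.63621, 0)  len=0.5025
  (v7,v8,v2) [--+] → (-0.3673, -0.63621, 0.552832)–(-0.3673, -0.133688, 1.47796)  len=1.0528
  (v8,v0,v9) [-++] → (-0.3673, -0.63621, 0)–(-0.3673, -0.832201, 0)  len=0.1960
  (v8,v9,v2) [-++] → (-0.3673, -0.832201, 0)–(-0.3673, -0.63621, 0.552832)  len=0.5865

Chained into 1 loop(s):
  loop 1: 10 segments, perimeter = 5.2105
Total perimeter = 5.210

loops=1 perimeter=5.210
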